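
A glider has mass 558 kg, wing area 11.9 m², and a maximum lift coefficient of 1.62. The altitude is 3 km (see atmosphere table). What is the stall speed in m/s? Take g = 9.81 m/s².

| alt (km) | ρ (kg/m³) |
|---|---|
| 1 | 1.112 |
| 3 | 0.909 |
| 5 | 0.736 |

V_stall = 25 m/s

At 3 km, from the table: ρ = 0.909 kg/m³.
Stall occurs when L = W at CL,max. W = mg = 558 × 9.81 = 5474 N.
V_stall = √(2W/(ρ·S·CL,max)) = √(2 × 5474 / (0.909 × 11.9 × 1.62))
V_stall = √624.8 = 25 m/s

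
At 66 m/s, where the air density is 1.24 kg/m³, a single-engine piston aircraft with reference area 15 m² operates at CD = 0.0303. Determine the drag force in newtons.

D = ½ρv²S·CD = ½ × 1.24 × 66² × 15 × 0.0303 = 1230 N

D = 1230 N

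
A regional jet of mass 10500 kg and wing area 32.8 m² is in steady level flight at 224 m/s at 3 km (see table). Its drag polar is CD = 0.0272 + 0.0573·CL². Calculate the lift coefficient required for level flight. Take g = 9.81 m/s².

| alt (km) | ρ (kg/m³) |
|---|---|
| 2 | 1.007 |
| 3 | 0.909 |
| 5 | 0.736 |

CL = 0.138

At 3 km, from the table: ρ = 0.909 kg/m³.
Level flight ⇒ L = W = m·g = 10500 × 9.81 = 1.03×10^5 N.
Dynamic pressure q = 0.5 × 0.909 × 224² = 22800 Pa.
Required CL = L/(qS) = 1.03×10^5/(22800·32.8) = 0.1377.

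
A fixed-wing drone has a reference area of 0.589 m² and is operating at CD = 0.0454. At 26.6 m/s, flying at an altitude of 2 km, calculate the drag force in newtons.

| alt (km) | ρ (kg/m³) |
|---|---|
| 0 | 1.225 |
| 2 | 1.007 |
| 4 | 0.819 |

At 2 km, from the table: ρ = 1.007 kg/m³.
D = ½ρv²S·CD = ½ × 1.007 × 26.6² × 0.589 × 0.0454 = 9.53 N

D = 9.53 N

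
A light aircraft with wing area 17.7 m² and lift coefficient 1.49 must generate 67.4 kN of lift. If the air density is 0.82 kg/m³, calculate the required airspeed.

v = 79 m/s

L = ½ρv²S·CL ⇒ v = √(2L/(ρ·S·CL))
v = √(2 × 67400 / (0.82 × 17.7 × 1.49)) = √6233 = 79 m/s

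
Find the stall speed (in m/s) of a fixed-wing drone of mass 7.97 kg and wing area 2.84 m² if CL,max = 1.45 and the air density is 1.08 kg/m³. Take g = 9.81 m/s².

Stall occurs when L = W at CL,max. W = mg = 7.97 × 9.81 = 78.19 N.
From L = ½ρV²S·CL,max = W: V_stall = √(2W/(ρSCL,max)) = √(2·78.19/(1.08·2.84·1.45))
V_stall = √35.16 = 5.93 m/s

V_stall = 5.93 m/s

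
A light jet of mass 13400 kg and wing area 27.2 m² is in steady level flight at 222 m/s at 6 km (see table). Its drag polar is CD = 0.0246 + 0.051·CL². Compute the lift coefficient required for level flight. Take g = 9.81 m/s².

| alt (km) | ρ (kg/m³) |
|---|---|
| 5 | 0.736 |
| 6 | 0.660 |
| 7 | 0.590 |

CL = 0.297

At 6 km, from the table: ρ = 0.660 kg/m³.
In steady level flight, lift balances weight: W = mg = 13400 × 9.81 = 1.3145×10^5 N.
Dynamic pressure q = 0.5 × 0.66 × 222² = 16260 Pa.
CL = 2W/(ρv²S) = 2×1.3145×10^5/(0.66×222²×27.2) = 0.2972.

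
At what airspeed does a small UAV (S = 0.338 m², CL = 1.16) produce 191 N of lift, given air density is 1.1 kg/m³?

L = ½ρv²S·CL ⇒ v = √(2L/(ρ·S·CL))
v = √(2 × 191 / (1.1 × 0.338 × 1.16)) = √885.7 = 29.8 m/s

v = 29.8 m/s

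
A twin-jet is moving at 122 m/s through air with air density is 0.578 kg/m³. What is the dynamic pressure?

q = ½ρv² = ½ × 0.578 × 122² = 4300 Pa

q = 4300 Pa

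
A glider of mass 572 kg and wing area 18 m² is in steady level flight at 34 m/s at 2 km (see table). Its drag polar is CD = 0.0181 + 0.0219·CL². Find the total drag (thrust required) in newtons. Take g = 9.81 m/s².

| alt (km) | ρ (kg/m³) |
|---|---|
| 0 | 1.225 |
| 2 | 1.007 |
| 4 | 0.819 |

At 2 km, from the table: ρ = 1.007 kg/m³.
In steady level flight, lift balances weight: W = mg = 572 × 9.81 = 5611.3 N.
Dynamic pressure q = 0.5 × 1.007 × 34² = 582 Pa.
CL = W/(q·S) = 5611.3 / (582 × 18) = 0.5356.
CD = 0.0181 + 0.0219 × 0.5356² = 0.02438.
D = q·S·CD = 582 × 18 × 0.02438 = 255.4 N

D = 255 N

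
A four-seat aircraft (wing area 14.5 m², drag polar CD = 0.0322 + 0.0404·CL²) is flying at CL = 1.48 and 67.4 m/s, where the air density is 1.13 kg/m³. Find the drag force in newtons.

D = 4490 N

CD = 0.0322 + 0.0404 × 1.48² = 0.1207
D = ½ρv²S·CD = ½ × 1.13 × 67.4² × 14.5 × 0.1207 = 4490 N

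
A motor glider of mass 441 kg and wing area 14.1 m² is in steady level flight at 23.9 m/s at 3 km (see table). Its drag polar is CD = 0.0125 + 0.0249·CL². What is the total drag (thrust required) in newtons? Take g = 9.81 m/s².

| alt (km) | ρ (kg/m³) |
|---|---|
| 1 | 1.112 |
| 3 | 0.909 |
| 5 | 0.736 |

D = 173 N

At 3 km, from the table: ρ = 0.909 kg/m³.
Weight W = mg = 441 × 9.81 = 4326.2 N; in level flight L = W.
Dynamic pressure q = 0.5 × 0.909 × 23.9² = 259.6 Pa.
Required CL = L/(qS) = 4326.2/(259.6·14.1) = 1.182.
CD = 0.0125 + 0.0249 × 1.182² = 0.04728.
D = q·S·CD = 259.6 × 14.1 × 0.04728 = 173.1 N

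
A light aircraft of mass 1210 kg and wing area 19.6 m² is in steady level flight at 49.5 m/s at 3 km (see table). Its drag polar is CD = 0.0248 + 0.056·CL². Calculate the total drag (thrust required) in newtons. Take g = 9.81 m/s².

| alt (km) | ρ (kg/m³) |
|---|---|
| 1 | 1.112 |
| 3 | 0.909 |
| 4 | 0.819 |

D = 903 N

At 3 km, from the table: ρ = 0.909 kg/m³.
Weight W = mg = 1210 × 9.81 = 11870 N; in level flight L = W.
Dynamic pressure q = 0.5 × 0.909 × 49.5² = 1114 Pa.
Required CL = L/(qS) = 11870/(1114·19.6) = 0.5438.
CD = 0.0248 + 0.056 × 0.5438² = 0.04136.
D = q·S·CD = 1114 × 19.6 × 0.04136 = 902.8 N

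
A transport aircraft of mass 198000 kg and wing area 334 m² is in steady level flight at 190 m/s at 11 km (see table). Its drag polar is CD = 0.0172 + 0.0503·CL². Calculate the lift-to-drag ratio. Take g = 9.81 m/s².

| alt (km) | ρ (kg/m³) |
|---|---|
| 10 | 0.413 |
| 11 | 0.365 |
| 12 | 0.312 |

At 11 km, from the table: ρ = 0.365 kg/m³.
Level flight ⇒ L = W = m·g = 198000 × 9.81 = 1.9424×10^6 N.
Dynamic pressure q = 0.5 × 0.365 × 190² = 6588 Pa.
Required CL = L/(qS) = 1.9424×10^6/(6588·334) = 0.8827.
CD = 0.0172 + 0.0503 × 0.8827² = 0.05639.
L/D = CL/CD = 0.8827 / 0.05639 = 15.7

L/D = 15.7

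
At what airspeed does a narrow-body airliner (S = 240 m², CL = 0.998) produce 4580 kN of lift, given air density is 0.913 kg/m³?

v = 205 m/s

L = ½ρv²S·CL ⇒ v = √(2L/(ρ·S·CL))
v = √(2 × 4.58×10^6 / (0.913 × 240 × 0.998)) = √41890 = 205 m/s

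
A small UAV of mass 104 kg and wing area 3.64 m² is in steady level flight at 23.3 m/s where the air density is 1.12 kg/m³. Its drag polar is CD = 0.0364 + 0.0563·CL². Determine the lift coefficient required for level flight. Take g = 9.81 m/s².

CL = 0.922

In steady level flight, lift balances weight: W = mg = 104 × 9.81 = 1020.2 N.
q = ½ρv² = ½ × 1.12 × 23.3² = 304 Pa.
CL = 2W/(ρv²S) = 2×1020.2/(1.12×23.3²×3.64) = 0.9219.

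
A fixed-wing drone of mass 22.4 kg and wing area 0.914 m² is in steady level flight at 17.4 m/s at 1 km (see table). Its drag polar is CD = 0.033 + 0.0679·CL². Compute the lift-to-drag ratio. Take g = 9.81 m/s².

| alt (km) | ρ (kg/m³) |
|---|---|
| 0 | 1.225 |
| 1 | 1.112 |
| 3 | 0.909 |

At 1 km, from the table: ρ = 1.112 kg/m³.
Weight W = mg = 22.4 × 9.81 = 219.74 N; in level flight L = W.
Dynamic pressure q = 0.5 × 1.112 × 17.4² = 168.3 Pa.
CL = W/(q·S) = 219.74 / (168.3 × 0.914) = 1.428.
CD = 0.033 + 0.0679 × 1.428² = 0.1715.
L/D = CL/CD = 1.428 / 0.1715 = 8.33

L/D = 8.33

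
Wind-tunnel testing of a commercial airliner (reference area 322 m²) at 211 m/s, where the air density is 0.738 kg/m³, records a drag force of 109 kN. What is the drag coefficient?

From D = ½ρv²S·CD, rearranging gives CD = 2D/(ρv²S).
CD = 2 × 1.09×10^5 / (0.738 × 211² × 322) = 0.0206

CD = 0.0206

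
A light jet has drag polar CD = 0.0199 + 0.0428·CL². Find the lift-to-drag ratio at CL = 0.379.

CD = 0.0199 + 0.0428 × 0.379² = 0.02605
L/D = CL/CD = 0.379 / 0.02605 = 14.6

L/D = 14.6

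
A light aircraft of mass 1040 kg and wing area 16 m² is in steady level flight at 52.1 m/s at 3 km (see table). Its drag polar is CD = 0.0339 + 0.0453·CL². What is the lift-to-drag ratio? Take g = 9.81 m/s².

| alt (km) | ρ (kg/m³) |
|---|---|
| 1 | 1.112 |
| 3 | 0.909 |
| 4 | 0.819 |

L/D = 11.2

At 3 km, from the table: ρ = 0.909 kg/m³.
Weight W = mg = 1040 × 9.81 = 10202 N; in level flight L = W.
q = ½ρv² = ½ × 0.909 × 52.1² = 1234 Pa.
CL = W/(q·S) = 10202 / (1234 × 16) = 0.5169.
CD = 0.0339 + 0.0453 × 0.5169² = 0.046.
L/D = CL/CD = 0.5169 / 0.046 = 11.2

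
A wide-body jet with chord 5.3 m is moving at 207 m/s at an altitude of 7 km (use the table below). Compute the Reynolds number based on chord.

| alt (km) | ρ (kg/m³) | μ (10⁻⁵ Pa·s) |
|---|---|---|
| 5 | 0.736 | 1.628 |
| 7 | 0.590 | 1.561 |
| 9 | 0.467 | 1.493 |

Re = 4.15×10^7

At 7 km, from the table: ρ = 0.590 kg/m³, μ = 1.561×10⁻⁵ Pa·s.
Re = ρ·v·c/μ = 0.59 × 207 × 5.3 / (1.561×10⁻⁵) = 4.15×10^7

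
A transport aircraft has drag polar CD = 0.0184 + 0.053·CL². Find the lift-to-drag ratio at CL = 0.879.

L/D = 14.8

CD = 0.0184 + 0.053 × 0.879² = 0.05935
L/D = CL/CD = 0.879 / 0.05935 = 14.8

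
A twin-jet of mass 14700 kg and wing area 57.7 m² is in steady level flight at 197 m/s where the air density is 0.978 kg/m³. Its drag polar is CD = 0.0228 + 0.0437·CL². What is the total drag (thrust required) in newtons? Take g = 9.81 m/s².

D = 25800 N

Level flight ⇒ L = W = m·g = 14700 × 9.81 = 1.4421×10^5 N.
q = ½ρv² = ½ × 0.978 × 197² = 18980 Pa.
CL = 2W/(ρv²S) = 2×1.4421×10^5/(0.978×197²×57.7) = 0.1317.
CD = 0.0228 + 0.0437 × 0.1317² = 0.02356.
D = q·S·CD = 18980 × 57.7 × 0.02356 = 25800 N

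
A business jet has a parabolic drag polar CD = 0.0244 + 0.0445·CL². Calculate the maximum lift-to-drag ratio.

(L/D)max = 15.2

For CD = CD0 + K·CL², (L/D)max occurs at CL* = √(CD0/K) and equals 1/(2√(K·CD0)).
(L/D)max = 1/(2√(0.0445 × 0.0244)) = 1/(2 × 0.03295) = 15.2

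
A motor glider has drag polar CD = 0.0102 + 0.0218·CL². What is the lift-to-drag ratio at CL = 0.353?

CD = 0.0102 + 0.0218 × 0.353² = 0.01292
L/D = CL/CD = 0.353 / 0.01292 = 27.3

L/D = 27.3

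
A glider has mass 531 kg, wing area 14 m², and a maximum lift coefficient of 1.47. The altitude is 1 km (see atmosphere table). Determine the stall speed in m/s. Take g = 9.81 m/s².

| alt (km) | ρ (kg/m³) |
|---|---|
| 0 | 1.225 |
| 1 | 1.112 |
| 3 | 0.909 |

At 1 km, from the table: ρ = 1.112 kg/m³.
Weight W = mg = 531 × 9.81 = 5209 N.
V_stall = √(2W/(ρ·S·CL,max)) = √(2 × 5209 / (1.112 × 14 × 1.47))
V_stall = √455.2 = 21.3 m/s

V_stall = 21.3 m/s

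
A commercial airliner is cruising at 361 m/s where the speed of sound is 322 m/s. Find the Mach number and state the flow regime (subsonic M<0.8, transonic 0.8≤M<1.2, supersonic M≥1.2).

M = 1.12 (transonic)

M = v/a = 361 / 322 = 1.12
M = 1.12 → transonic.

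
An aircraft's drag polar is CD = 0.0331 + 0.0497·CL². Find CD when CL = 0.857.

CD = 0.0331 + 0.0497 × 0.857² = 0.0331 + 0.0365 = 0.0696

CD = 0.0696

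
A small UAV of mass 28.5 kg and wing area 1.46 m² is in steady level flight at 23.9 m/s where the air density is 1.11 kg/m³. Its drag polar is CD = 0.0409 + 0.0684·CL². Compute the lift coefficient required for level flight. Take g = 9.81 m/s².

In steady level flight, lift balances weight: W = mg = 28.5 × 9.81 = 279.59 N.
q = ½ρv² = ½ × 1.11 × 23.9² = 317 Pa.
CL = 2W/(ρv²S) = 2×279.59/(1.11×23.9²×1.46) = 0.604.

CL = 0.604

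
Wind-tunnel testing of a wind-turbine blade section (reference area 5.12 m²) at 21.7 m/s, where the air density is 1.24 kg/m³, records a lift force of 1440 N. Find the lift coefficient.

CL = 0.963

From L = ½ρv²S·CL, rearranging gives CL = 2L/(ρv²S).
CL = 2 × 1440 / (1.24 × 21.7² × 5.12) = 0.963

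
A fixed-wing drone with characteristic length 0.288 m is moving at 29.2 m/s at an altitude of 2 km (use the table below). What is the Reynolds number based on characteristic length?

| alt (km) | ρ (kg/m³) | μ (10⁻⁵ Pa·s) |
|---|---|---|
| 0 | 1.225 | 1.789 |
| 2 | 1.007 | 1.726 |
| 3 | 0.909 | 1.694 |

At 2 km, from the table: ρ = 1.007 kg/m³, μ = 1.726×10⁻⁵ Pa·s.
Re = ρ·v·c/μ = 1.007 × 29.2 × 0.288 / (1.726×10⁻⁵) = 4.91×10^5

Re = 4.91×10^5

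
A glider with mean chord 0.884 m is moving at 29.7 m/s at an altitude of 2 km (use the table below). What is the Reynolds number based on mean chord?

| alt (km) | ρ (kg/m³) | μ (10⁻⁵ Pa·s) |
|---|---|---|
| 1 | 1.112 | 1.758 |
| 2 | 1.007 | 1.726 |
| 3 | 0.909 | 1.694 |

Re = 1.53×10^6

At 2 km, from the table: ρ = 1.007 kg/m³, μ = 1.726×10⁻⁵ Pa·s.
Re = ρ·v·c/μ = 1.007 × 29.7 × 0.884 / (1.726×10⁻⁵) = 1.53×10^6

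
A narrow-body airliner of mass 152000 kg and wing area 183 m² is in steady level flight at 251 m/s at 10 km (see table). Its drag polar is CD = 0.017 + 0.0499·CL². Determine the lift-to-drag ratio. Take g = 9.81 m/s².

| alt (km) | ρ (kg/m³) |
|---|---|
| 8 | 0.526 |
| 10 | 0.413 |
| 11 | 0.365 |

At 10 km, from the table: ρ = 0.413 kg/m³.
Level flight ⇒ L = W = m·g = 152000 × 9.81 = 1.4911×10^6 N.
q = ½ρv² = ½ × 0.413 × 251² = 13010 Pa.
CL = 2W/(ρv²S) = 2×1.4911×10^6/(0.413×251²×183) = 0.6263.
CD = 0.017 + 0.0499 × 0.6263² = 0.03657.
L/D = CL/CD = 0.6263 / 0.03657 = 17.1

L/D = 17.1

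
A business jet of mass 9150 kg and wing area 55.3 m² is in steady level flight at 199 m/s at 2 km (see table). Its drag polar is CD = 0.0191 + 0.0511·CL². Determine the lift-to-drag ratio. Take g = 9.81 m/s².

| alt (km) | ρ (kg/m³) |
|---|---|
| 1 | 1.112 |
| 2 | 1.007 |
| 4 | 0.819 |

At 2 km, from the table: ρ = 1.007 kg/m³.
Weight W = mg = 9150 × 9.81 = 89762 N; in level flight L = W.
q = ½ρv² = ½ × 1.007 × 199² = 19940 Pa.
CL = W/(q·S) = 89762 / (19940 × 55.3) = 0.08141.
CD = 0.0191 + 0.0511 × 0.08141² = 0.01944.
L/D = CL/CD = 0.08141 / 0.01944 = 4.19

L/D = 4.19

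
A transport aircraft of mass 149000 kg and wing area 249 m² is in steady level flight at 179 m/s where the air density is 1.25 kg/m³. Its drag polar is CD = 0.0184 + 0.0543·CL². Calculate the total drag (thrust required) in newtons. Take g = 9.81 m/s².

Level flight ⇒ L = W = m·g = 149000 × 9.81 = 1.4617×10^6 N.
q = ½ρv² = ½ × 1.25 × 179² = 20030 Pa.
CL = W/(q·S) = 1.4617×10^6 / (20030 × 249) = 0.2931.
CD = 0.0184 + 0.0543 × 0.2931² = 0.02307.
D = q·S·CD = 20030 × 249 × 0.02307 = 1.15×10^5 N

D = 1.15×10^5 N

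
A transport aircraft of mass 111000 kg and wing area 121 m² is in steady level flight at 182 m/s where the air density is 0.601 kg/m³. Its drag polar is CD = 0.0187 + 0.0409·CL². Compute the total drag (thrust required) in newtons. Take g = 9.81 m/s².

D = 62800 N

Weight W = mg = 111000 × 9.81 = 1.0889×10^6 N; in level flight L = W.
q = ½ρv² = ½ × 0.601 × 182² = 9954 Pa.
Required CL = L/(qS) = 1.0889×10^6/(9954·121) = 0.9041.
CD = 0.0187 + 0.0409 × 0.9041² = 0.05213.
D = q·S·CD = 9954 × 121 × 0.05213 = 62790 N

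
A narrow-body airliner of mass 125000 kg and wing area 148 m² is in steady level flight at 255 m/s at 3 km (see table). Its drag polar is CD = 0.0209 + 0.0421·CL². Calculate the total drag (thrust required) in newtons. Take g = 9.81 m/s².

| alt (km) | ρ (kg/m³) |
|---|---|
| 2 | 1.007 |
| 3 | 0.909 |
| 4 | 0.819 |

D = 1.06×10^5 N

At 3 km, from the table: ρ = 0.909 kg/m³.
In steady level flight, lift balances weight: W = mg = 125000 × 9.81 = 1.2262×10^6 N.
Dynamic pressure q = 0.5 × 0.909 × 255² = 29550 Pa.
CL = W/(q·S) = 1.2262×10^6 / (29550 × 148) = 0.2804.
CD = 0.0209 + 0.0421 × 0.2804² = 0.02421.
D = q·S·CD = 29550 × 148 × 0.02421 = 1.059×10^5 N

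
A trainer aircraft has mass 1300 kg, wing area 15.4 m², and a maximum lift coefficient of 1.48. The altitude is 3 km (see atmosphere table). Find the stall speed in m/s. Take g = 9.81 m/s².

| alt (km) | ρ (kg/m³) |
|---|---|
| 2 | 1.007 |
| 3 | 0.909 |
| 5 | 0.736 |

V_stall = 35.1 m/s

At 3 km, from the table: ρ = 0.909 kg/m³.
At stall, lift equals weight: L = W = m·g = 1300 × 9.81 = 12750 N.
From L = ½ρV²S·CL,max = W: V_stall = √(2W/(ρSCL,max)) = √(2·12750/(0.909·15.4·1.48))
V_stall = √1231 = 35.1 m/s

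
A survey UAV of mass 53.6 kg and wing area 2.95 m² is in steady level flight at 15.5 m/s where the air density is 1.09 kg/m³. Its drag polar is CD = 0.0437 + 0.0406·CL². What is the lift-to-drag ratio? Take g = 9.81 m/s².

L/D = 11.4

Level flight ⇒ L = W = m·g = 53.6 × 9.81 = 525.82 N.
Dynamic pressure q = 0.5 × 1.09 × 15.5² = 130.9 Pa.
CL = 2W/(ρv²S) = 2×525.82/(1.09×15.5²×2.95) = 1.361.
CD = 0.0437 + 0.0406 × 1.361² = 0.1189.
L/D = CL/CD = 1.361 / 0.1189 = 11.4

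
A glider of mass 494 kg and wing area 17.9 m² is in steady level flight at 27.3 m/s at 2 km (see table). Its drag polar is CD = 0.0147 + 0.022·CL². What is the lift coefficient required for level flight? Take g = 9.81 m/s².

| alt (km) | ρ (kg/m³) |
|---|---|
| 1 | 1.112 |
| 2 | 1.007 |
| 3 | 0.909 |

CL = 0.721

At 2 km, from the table: ρ = 1.007 kg/m³.
Level flight ⇒ L = W = m·g = 494 × 9.81 = 4846.1 N.
q = ½ρv² = ½ × 1.007 × 27.3² = 375.3 Pa.
CL = 2W/(ρv²S) = 2×4846.1/(1.007×27.3²×17.9) = 0.7215.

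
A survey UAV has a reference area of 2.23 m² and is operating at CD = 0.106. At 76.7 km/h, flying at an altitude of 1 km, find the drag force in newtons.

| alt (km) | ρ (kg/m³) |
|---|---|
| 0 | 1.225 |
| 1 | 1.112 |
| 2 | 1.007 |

At 1 km, from the table: ρ = 1.112 kg/m³.
Convert speed: v = 76.7 km/h ÷ 3.6 = 21.31 m/s.
Dynamic pressure q = ½ρv² = ½ × 1.112 × 21.31² = 252.4 Pa.
D = q·S·CD = 252.4 × 2.23 × 0.106 = 59.7 N

D = 59.7 N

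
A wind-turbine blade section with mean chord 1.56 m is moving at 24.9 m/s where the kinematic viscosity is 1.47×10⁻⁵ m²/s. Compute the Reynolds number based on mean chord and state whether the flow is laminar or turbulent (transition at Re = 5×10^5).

Re = v·c/ν = 24.9 × 1.56 / (1.47×10⁻⁵) = 2.64×10^6
Since 2.64×10^6 > 5×10^5, the flow is turbulent.

Re = 2.64×10^6 (turbulent)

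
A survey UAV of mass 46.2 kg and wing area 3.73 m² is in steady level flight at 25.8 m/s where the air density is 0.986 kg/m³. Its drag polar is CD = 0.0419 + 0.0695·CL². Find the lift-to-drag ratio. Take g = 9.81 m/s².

Weight W = mg = 46.2 × 9.81 = 453.22 N; in level flight L = W.
q = ½ρv² = ½ × 0.986 × 25.8² = 328.2 Pa.
Required CL = L/(qS) = 453.22/(328.2·3.73) = 0.3703.
CD = 0.0419 + 0.0695 × 0.3703² = 0.05143.
L/D = CL/CD = 0.3703 / 0.05143 = 7.2

L/D = 7.2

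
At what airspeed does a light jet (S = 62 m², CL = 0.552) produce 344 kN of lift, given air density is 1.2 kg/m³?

L = ½ρv²S·CL ⇒ v = √(2L/(ρ·S·CL))
v = √(2 × 3.44×10^5 / (1.2 × 62 × 0.552)) = √16750 = 129 m/s

v = 129 m/s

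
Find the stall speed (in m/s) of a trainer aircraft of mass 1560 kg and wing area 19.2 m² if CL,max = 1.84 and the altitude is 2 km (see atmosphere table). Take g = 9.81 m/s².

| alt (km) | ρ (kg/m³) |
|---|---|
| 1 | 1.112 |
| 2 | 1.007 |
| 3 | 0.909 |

At 2 km, from the table: ρ = 1.007 kg/m³.
Stall occurs when L = W at CL,max. W = mg = 1560 × 9.81 = 15300 N.
V_stall = √(2W/(ρ·S·CL,max)) = √(2 × 15300 / (1.007 × 19.2 × 1.84))
V_stall = √860.3 = 29.3 m/s

V_stall = 29.3 m/s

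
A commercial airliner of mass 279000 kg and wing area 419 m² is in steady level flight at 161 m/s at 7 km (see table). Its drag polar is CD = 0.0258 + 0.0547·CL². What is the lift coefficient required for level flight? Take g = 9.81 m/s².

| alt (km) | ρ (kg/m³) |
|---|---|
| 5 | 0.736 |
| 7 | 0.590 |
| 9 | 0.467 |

At 7 km, from the table: ρ = 0.590 kg/m³.
Weight W = mg = 279000 × 9.81 = 2.737×10^6 N; in level flight L = W.
Dynamic pressure q = 0.5 × 0.59 × 161² = 7647 Pa.
CL = W/(q·S) = 2.737×10^6 / (7647 × 419) = 0.8543.

CL = 0.854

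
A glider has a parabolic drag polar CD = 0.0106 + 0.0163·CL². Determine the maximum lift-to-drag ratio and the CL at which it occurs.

(L/D)max = 38, at CL = 0.806

For CD = CD0 + K·CL², (L/D)max occurs at CL* = √(CD0/K) and equals 1/(2√(K·CD0)).
(L/D)max = 1/(2√(0.0163 × 0.0106)) = 1/(2 × 0.01314) = 38
CL* = √(0.0106/0.0163) = 0.806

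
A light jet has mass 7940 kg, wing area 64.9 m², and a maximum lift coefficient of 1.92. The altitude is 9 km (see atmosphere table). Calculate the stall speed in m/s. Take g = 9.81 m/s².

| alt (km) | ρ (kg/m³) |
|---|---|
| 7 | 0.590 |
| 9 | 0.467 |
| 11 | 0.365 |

V_stall = 51.7 m/s

At 9 km, from the table: ρ = 0.467 kg/m³.
Stall occurs when L = W at CL,max. W = mg = 7940 × 9.81 = 77890 N.
V_stall = √(2W/(ρ·S·CL,max)) = √(2 × 77890 / (0.467 × 64.9 × 1.92))
V_stall = √2677 = 51.7 m/s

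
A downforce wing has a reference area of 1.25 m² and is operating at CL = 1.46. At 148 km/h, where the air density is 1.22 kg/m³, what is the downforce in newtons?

L = 1880 N

Convert speed: v = 148 km/h ÷ 3.6 = 41.11 m/s.
L = ½ρv²S·CL = ½ × 1.22 × 41.11² × 1.25 × 1.46 = 1880 N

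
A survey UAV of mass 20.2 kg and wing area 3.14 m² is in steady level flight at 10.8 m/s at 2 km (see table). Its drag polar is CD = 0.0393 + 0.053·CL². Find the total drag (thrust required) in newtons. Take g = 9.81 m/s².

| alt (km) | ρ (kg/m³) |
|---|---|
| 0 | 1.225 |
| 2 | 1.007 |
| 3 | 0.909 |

D = 18.5 N

At 2 km, from the table: ρ = 1.007 kg/m³.
In steady level flight, lift balances weight: W = mg = 20.2 × 9.81 = 198.16 N.
q = ½ρv² = ½ × 1.007 × 10.8² = 58.73 Pa.
Required CL = L/(qS) = 198.16/(58.73·3.14) = 1.075.
CD = 0.0393 + 0.053 × 1.075² = 0.1005.
D = q·S·CD = 58.73 × 3.14 × 0.1005 = 18.53 N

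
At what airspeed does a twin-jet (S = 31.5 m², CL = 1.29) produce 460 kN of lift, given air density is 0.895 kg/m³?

L = ½ρv²S·CL ⇒ v = √(2L/(ρ·S·CL))
v = √(2 × 4.6×10^5 / (0.895 × 31.5 × 1.29)) = √25300 = 159 m/s

v = 159 m/s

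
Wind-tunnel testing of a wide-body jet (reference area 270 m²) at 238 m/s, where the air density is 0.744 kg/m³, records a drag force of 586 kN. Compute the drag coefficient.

From D = ½ρv²S·CD, rearranging gives CD = 2D/(ρv²S).
CD = 2 × 5.86×10^5 / (0.744 × 238² × 270) = 0.103

CD = 0.103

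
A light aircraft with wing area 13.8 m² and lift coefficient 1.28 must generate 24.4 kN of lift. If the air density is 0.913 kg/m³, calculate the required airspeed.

v = 55 m/s

L = ½ρv²S·CL ⇒ v = √(2L/(ρ·S·CL))
v = √(2 × 24400 / (0.913 × 13.8 × 1.28)) = √3026 = 55 m/s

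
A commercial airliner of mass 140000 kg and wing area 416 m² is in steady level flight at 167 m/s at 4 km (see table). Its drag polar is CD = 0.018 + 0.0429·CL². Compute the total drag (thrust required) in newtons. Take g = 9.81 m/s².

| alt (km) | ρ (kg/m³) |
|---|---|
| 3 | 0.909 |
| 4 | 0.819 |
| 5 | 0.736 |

D = 1.03×10^5 N

At 4 km, from the table: ρ = 0.819 kg/m³.
Level flight ⇒ L = W = m·g = 140000 × 9.81 = 1.3734×10^6 N.
Dynamic pressure q = 0.5 × 0.819 × 167² = 11420 Pa.
CL = W/(q·S) = 1.3734×10^6 / (11420 × 416) = 0.2891.
CD = 0.018 + 0.0429 × 0.2891² = 0.02159.
D = q·S·CD = 11420 × 416 × 0.02159 = 1.025×10^5 N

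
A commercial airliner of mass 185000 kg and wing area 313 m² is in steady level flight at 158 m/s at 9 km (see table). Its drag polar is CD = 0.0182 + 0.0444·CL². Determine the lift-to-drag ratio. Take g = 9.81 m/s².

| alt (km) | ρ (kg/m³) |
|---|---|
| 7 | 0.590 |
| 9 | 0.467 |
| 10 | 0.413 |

L/D = 16

At 9 km, from the table: ρ = 0.467 kg/m³.
In steady level flight, lift balances weight: W = mg = 185000 × 9.81 = 1.8148×10^6 N.
q = ½ρv² = ½ × 0.467 × 158² = 5829 Pa.
Required CL = L/(qS) = 1.8148×10^6/(5829·313) = 0.9947.
CD = 0.0182 + 0.0444 × 0.9947² = 0.06213.
L/D = CL/CD = 0.9947 / 0.06213 = 16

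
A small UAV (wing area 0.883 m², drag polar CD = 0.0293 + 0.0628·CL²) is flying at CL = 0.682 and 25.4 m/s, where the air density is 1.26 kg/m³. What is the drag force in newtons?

CD = 0.0293 + 0.0628 × 0.682² = 0.05851
D = ½ρv²S·CD = ½ × 1.26 × 25.4² × 0.883 × 0.05851 = 21 N

D = 21 N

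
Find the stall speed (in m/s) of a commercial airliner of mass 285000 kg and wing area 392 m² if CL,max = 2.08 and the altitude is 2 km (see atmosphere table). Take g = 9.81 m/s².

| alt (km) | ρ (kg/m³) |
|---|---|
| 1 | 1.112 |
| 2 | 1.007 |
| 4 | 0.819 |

At 2 km, from the table: ρ = 1.007 kg/m³.
Weight W = mg = 285000 × 9.81 = 2.796×10^6 N.
V_stall = √(2W/(ρ·S·CL,max)) = √(2 × 2.796×10^6 / (1.007 × 392 × 2.08))
V_stall = √6810 = 82.5 m/s

V_stall = 82.5 m/s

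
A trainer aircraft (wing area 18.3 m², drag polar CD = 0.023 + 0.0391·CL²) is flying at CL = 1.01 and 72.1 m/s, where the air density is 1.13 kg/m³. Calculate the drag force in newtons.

D = 3380 N

CD = 0.023 + 0.0391 × 1.01² = 0.06289
D = ½ρv²S·CD = ½ × 1.13 × 72.1² × 18.3 × 0.06289 = 3380 N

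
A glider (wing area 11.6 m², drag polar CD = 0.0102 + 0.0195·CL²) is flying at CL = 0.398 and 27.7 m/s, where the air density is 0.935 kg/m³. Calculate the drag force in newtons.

CD = 0.0102 + 0.0195 × 0.398² = 0.01329
D = ½ρv²S·CD = ½ × 0.935 × 27.7² × 11.6 × 0.01329 = 55.3 N

D = 55.3 N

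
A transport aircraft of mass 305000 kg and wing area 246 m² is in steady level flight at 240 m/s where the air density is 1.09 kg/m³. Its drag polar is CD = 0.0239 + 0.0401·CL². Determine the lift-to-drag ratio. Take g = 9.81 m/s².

Level flight ⇒ L = W = m·g = 305000 × 9.81 = 2.992×10^6 N.
Dynamic pressure q = 0.5 × 1.09 × 240² = 31390 Pa.
Required CL = L/(qS) = 2.992×10^6/(31390·246) = 0.3874.
CD = 0.0239 + 0.0401 × 0.3874² = 0.02992.
L/D = CL/CD = 0.3874 / 0.02992 = 12.9

L/D = 12.9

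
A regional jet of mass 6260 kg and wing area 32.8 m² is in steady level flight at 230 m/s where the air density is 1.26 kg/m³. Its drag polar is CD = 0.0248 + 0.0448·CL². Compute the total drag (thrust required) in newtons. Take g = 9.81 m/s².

Weight W = mg = 6260 × 9.81 = 61411 N; in level flight L = W.
q = ½ρv² = ½ × 1.26 × 230² = 33330 Pa.
CL = W/(q·S) = 61411 / (33330 × 32.8) = 0.05618.
CD = 0.0248 + 0.0448 × 0.05618² = 0.02494.
D = q·S·CD = 33330 × 32.8 × 0.02494 = 27260 N

D = 27300 N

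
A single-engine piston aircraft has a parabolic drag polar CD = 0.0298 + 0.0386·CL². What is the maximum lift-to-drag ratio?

(L/D)max = 14.7

For CD = CD0 + K·CL², (L/D)max occurs at CL* = √(CD0/K) and equals 1/(2√(K·CD0)).
(L/D)max = 1/(2√(0.0386 × 0.0298)) = 1/(2 × 0.03392) = 14.7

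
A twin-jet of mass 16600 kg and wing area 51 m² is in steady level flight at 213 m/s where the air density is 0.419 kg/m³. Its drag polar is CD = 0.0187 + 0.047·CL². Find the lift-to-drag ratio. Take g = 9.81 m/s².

Weight W = mg = 16600 × 9.81 = 1.6285×10^5 N; in level flight L = W.
Dynamic pressure q = 0.5 × 0.419 × 213² = 9505 Pa.
CL = W/(q·S) = 1.6285×10^5 / (9505 × 51) = 0.3359.
CD = 0.0187 + 0.047 × 0.3359² = 0.024.
L/D = CL/CD = 0.3359 / 0.024 = 14

L/D = 14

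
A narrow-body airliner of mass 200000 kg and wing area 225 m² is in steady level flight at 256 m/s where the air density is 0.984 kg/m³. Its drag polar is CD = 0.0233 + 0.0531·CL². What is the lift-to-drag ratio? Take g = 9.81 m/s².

Level flight ⇒ L = W = m·g = 200000 × 9.81 = 1.962×10^6 N.
Dynamic pressure q = 0.5 × 0.984 × 256² = 32240 Pa.
CL = W/(q·S) = 1.962×10^6 / (32240 × 225) = 0.2704.
CD = 0.0233 + 0.0531 × 0.2704² = 0.02718.
L/D = CL/CD = 0.2704 / 0.02718 = 9.95

L/D = 9.95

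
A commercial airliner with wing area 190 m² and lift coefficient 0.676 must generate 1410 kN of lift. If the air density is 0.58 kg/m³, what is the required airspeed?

L = ½ρv²S·CL ⇒ v = √(2L/(ρ·S·CL))
v = √(2 × 1.41×10^6 / (0.58 × 190 × 0.676)) = √37850 = 195 m/s

v = 195 m/s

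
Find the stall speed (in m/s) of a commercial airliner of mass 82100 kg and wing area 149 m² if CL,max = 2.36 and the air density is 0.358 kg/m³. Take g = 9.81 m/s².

V_stall = 113 m/s

Stall occurs when L = W at CL,max. W = mg = 82100 × 9.81 = 8.054×10^5 N.
V_stall = √(2W/(ρ·S·CL,max)) = √(2 × 8.054×10^5 / (0.358 × 149 × 2.36))
V_stall = √12800 = 113 m/s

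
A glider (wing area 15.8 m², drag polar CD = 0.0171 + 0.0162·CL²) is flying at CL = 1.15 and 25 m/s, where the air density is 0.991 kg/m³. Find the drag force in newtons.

CD = 0.0171 + 0.0162 × 1.15² = 0.03852
D = ½ρv²S·CD = ½ × 0.991 × 25² × 15.8 × 0.03852 = 189 N

D = 189 N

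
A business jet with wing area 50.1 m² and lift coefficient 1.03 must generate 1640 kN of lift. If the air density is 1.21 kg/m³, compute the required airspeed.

v = 229 m/s

L = ½ρv²S·CL ⇒ v = √(2L/(ρ·S·CL))
v = √(2 × 1.64×10^6 / (1.21 × 50.1 × 1.03)) = √52530 = 229 m/s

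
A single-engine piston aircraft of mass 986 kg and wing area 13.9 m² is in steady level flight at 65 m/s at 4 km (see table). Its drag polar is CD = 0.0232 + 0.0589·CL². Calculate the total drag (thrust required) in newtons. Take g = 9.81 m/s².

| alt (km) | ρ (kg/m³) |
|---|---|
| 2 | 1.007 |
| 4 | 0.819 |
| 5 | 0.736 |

At 4 km, from the table: ρ = 0.819 kg/m³.
Level flight ⇒ L = W = m·g = 986 × 9.81 = 9672.7 N.
Dynamic pressure q = 0.5 × 0.819 × 65² = 1730 Pa.
CL = 2W/(ρv²S) = 2×9672.7/(0.819×65²×13.9) = 0.4022.
CD = 0.0232 + 0.0589 × 0.4022² = 0.03273.
D = q·S·CD = 1730 × 13.9 × 0.03273 = 787.1 N

D = 787 N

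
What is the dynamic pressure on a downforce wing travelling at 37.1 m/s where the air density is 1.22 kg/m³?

q = ½ρv² = ½ × 1.22 × 37.1² = 840 Pa

q = 840 Pa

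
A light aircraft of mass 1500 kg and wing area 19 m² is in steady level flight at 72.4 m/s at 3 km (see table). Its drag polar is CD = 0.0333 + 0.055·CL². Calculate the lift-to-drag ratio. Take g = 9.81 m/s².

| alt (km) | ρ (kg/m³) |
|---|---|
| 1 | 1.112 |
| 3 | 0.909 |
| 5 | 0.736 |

At 3 km, from the table: ρ = 0.909 kg/m³.
In steady level flight, lift balances weight: W = mg = 1500 × 9.81 = 14715 N.
Dynamic pressure q = 0.5 × 0.909 × 72.4² = 2382 Pa.
CL = W/(q·S) = 14715 / (2382 × 19) = 0.3251.
CD = 0.0333 + 0.055 × 0.3251² = 0.03911.
L/D = CL/CD = 0.3251 / 0.03911 = 8.31

L/D = 8.31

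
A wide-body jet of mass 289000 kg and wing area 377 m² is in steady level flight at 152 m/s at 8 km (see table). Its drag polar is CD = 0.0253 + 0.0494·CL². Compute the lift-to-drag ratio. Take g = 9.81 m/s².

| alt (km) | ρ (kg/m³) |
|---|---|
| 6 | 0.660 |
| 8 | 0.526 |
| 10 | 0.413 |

L/D = 12.3

At 8 km, from the table: ρ = 0.526 kg/m³.
Level flight ⇒ L = W = m·g = 289000 × 9.81 = 2.8351×10^6 N.
Dynamic pressure q = 0.5 × 0.526 × 152² = 6076 Pa.
CL = 2W/(ρv²S) = 2×2.8351×10^6/(0.526×152²×377) = 1.238.
CD = 0.0253 + 0.0494 × 1.238² = 0.101.
L/D = CL/CD = 1.238 / 0.101 = 12.3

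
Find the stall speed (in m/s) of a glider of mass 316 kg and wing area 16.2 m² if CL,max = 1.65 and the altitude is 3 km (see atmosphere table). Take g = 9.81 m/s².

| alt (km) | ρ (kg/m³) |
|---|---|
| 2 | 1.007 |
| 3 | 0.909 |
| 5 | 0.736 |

V_stall = 16 m/s

At 3 km, from the table: ρ = 0.909 kg/m³.
Stall occurs when L = W at CL,max. W = mg = 316 × 9.81 = 3100 N.
V_stall = √(2W/(ρ·S·CL,max)) = √(2 × 3100 / (0.909 × 16.2 × 1.65))
V_stall = √255.2 = 16 m/s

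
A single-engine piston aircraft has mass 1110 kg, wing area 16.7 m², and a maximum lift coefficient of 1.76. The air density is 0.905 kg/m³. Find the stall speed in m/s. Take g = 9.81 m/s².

At stall, lift equals weight: L = W = m·g = 1110 × 9.81 = 10890 N.
From L = ½ρV²S·CL,max = W: V_stall = √(2W/(ρSCL,max)) = √(2·10890/(0.905·16.7·1.76))
V_stall = √818.7 = 28.6 m/s

V_stall = 28.6 m/s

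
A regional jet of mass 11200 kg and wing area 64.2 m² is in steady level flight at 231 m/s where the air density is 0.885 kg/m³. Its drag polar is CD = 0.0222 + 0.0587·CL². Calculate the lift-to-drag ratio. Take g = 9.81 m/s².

L/D = 3.22

Weight W = mg = 11200 × 9.81 = 1.0987×10^5 N; in level flight L = W.
q = ½ρv² = ½ × 0.885 × 231² = 23610 Pa.
CL = 2W/(ρv²S) = 2×1.0987×10^5/(0.885×231²×64.2) = 0.07248.
CD = 0.0222 + 0.0587 × 0.07248² = 0.02251.
L/D = CL/CD = 0.07248 / 0.02251 = 3.22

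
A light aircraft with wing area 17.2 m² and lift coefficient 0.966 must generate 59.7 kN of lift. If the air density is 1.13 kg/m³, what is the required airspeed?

L = ½ρv²S·CL ⇒ v = √(2L/(ρ·S·CL))
v = √(2 × 59700 / (1.13 × 17.2 × 0.966)) = √6359 = 79.7 m/s

v = 79.7 m/s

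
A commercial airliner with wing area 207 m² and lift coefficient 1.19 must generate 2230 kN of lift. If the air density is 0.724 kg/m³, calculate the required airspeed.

v = 158 m/s

L = ½ρv²S·CL ⇒ v = √(2L/(ρ·S·CL))
v = √(2 × 2.23×10^6 / (0.724 × 207 × 1.19)) = √25010 = 158 m/s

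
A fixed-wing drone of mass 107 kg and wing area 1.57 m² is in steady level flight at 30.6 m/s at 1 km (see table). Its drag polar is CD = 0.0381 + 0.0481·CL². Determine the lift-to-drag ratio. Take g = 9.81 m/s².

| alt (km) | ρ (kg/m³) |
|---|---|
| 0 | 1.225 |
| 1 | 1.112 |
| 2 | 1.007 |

At 1 km, from the table: ρ = 1.112 kg/m³.
Level flight ⇒ L = W = m·g = 107 × 9.81 = 1049.7 N.
Dynamic pressure q = 0.5 × 1.112 × 30.6² = 520.6 Pa.
CL = 2W/(ρv²S) = 2×1049.7/(1.112×30.6²×1.57) = 1.284.
CD = 0.0381 + 0.0481 × 1.284² = 0.1174.
L/D = CL/CD = 1.284 / 0.1174 = 10.9

L/D = 10.9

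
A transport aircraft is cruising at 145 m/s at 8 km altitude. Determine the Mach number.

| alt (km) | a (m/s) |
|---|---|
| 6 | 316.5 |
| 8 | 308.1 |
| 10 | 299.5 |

M = 0.471

At 8 km, from the table: a = 308.1 m/s.
M = v/a = 145 / 308.1 = 0.471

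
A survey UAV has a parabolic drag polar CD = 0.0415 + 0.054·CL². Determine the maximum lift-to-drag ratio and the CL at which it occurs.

For CD = CD0 + K·CL², (L/D)max occurs at CL* = √(CD0/K) and equals 1/(2√(K·CD0)).
(L/D)max = 1/(2√(0.054 × 0.0415)) = 1/(2 × 0.04734) = 10.6
CL* = √(0.0415/0.054) = 0.877

(L/D)max = 10.6, at CL = 0.877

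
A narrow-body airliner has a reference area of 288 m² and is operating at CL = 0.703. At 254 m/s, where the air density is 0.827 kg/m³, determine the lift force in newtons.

L = 5.4×10^6 N

L = ½ρv²S·CL = ½ × 0.827 × 254² × 288 × 0.703 = 5.4×10^6 N ≈ 5400 kN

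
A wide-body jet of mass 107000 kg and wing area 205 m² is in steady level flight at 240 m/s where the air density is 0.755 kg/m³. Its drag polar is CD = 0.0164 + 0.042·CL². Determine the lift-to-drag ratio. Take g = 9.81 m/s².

L/D = 12.6

In steady level flight, lift balances weight: W = mg = 107000 × 9.81 = 1.0497×10^6 N.
Dynamic pressure q = 0.5 × 0.755 × 240² = 21740 Pa.
CL = 2W/(ρv²S) = 2×1.0497×10^6/(0.755×240²×205) = 0.2355.
CD = 0.0164 + 0.042 × 0.2355² = 0.01873.
L/D = CL/CD = 0.2355 / 0.01873 = 12.6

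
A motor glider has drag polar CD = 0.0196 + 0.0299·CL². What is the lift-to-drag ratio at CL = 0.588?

CD = 0.0196 + 0.0299 × 0.588² = 0.02994
L/D = CL/CD = 0.588 / 0.02994 = 19.6

L/D = 19.6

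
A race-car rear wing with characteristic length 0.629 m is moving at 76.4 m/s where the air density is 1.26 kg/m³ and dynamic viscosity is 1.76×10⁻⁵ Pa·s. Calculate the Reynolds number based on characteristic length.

Re = ρ·v·c/μ = 1.26 × 76.4 × 0.629 / (1.76×10⁻⁵) = 3.44×10^6

Re = 3.44×10^6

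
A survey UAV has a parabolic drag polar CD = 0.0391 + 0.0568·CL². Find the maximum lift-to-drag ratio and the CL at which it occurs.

For CD = CD0 + K·CL², (L/D)max occurs at CL* = √(CD0/K) and equals 1/(2√(K·CD0)).
(L/D)max = 1/(2√(0.0568 × 0.0391)) = 1/(2 × 0.04713) = 10.6
CL* = √(0.0391/0.0568) = 0.83

(L/D)max = 10.6, at CL = 0.83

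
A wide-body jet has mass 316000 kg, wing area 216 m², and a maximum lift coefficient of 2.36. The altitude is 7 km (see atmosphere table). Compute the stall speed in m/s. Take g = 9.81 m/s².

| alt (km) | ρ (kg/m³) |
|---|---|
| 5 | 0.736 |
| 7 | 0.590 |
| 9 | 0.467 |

V_stall = 144 m/s

At 7 km, from the table: ρ = 0.590 kg/m³.
Weight W = mg = 316000 × 9.81 = 3.1×10^6 N.
V_stall = √(2W/(ρ·S·CL,max)) = √(2 × 3.1×10^6 / (0.59 × 216 × 2.36))
V_stall = √20610 = 144 m/s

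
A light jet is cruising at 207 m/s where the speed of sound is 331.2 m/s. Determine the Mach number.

M = v/a = 207 / 331.2 = 0.625

M = 0.625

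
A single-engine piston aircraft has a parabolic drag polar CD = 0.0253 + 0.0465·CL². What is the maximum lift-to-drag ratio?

(L/D)max = 14.6

For CD = CD0 + K·CL², (L/D)max occurs at CL* = √(CD0/K) and equals 1/(2√(K·CD0)).
(L/D)max = 1/(2√(0.0465 × 0.0253)) = 1/(2 × 0.0343) = 14.6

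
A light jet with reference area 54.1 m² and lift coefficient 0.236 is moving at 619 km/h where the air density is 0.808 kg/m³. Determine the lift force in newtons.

Convert speed: v = 619 km/h ÷ 3.6 = 171.9 m/s.
Dynamic pressure q = ½ρv² = ½ × 0.808 × 171.9² = 11940 Pa.
L = q·S·CL = 11940 × 54.1 × 0.236 = 1.52×10^5 N ≈ 152 kN

L = 1.52×10^5 N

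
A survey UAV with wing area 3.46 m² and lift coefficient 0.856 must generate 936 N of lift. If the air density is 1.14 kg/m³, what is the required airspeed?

v = 23.5 m/s

L = ½ρv²S·CL ⇒ v = √(2L/(ρ·S·CL))
v = √(2 × 936 / (1.14 × 3.46 × 0.856)) = √554.4 = 23.5 m/s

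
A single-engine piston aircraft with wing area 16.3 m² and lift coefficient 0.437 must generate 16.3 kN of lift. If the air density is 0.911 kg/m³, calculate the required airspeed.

L = ½ρv²S·CL ⇒ v = √(2L/(ρ·S·CL))
v = √(2 × 16300 / (0.911 × 16.3 × 0.437)) = √5024 = 70.9 m/s

v = 70.9 m/s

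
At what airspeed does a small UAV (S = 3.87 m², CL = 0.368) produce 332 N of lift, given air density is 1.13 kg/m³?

L = ½ρv²S·CL ⇒ v = √(2L/(ρ·S·CL))
v = √(2 × 332 / (1.13 × 3.87 × 0.368)) = √412.6 = 20.3 m/s

v = 20.3 m/s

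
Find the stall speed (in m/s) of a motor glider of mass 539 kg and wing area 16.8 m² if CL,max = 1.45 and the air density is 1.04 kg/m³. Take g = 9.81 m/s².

At stall, lift equals weight: L = W = m·g = 539 × 9.81 = 5288 N.
V_stall = √(2W/(ρ·S·CL,max)) = √(2 × 5288 / (1.04 × 16.8 × 1.45))
V_stall = √417.4 = 20.4 m/s

V_stall = 20.4 m/s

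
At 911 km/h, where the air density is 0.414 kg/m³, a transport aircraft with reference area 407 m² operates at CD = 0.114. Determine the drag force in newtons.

Convert speed: v = 911 km/h ÷ 3.6 = 253.1 m/s.
D = ½ρv²S·CD = ½ × 0.414 × 253.1² × 407 × 0.114 = 6.15×10^5 N ≈ 615 kN

D = 6.15×10^5 N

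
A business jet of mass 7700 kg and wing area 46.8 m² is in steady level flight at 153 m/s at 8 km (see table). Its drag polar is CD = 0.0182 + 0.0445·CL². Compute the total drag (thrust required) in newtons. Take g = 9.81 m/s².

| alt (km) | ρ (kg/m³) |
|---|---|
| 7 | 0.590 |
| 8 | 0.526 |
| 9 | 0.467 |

At 8 km, from the table: ρ = 0.526 kg/m³.
Level flight ⇒ L = W = m·g = 7700 × 9.81 = 75537 N.
Dynamic pressure q = 0.5 × 0.526 × 153² = 6157 Pa.
CL = 2W/(ρv²S) = 2×75537/(0.526×153²×46.8) = 0.2622.
CD = 0.0182 + 0.0445 × 0.2622² = 0.02126.
D = q·S·CD = 6157 × 46.8 × 0.02126 = 6125 N

D = 6130 N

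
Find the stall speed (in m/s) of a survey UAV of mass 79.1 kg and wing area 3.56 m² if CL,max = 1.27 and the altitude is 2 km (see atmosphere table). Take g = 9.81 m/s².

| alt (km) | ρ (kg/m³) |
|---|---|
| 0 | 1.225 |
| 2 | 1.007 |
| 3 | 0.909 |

At 2 km, from the table: ρ = 1.007 kg/m³.
Stall occurs when L = W at CL,max. W = mg = 79.1 × 9.81 = 776 N.
From L = ½ρV²S·CL,max = W: V_stall = √(2W/(ρSCL,max)) = √(2·776/(1.007·3.56·1.27))
V_stall = √340.9 = 18.5 m/s

V_stall = 18.5 m/s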